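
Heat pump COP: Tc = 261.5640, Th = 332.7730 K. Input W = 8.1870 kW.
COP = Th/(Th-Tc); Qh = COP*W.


COP = 332.7730 / 71.2090 = 4.6732
Qh = 4.6732 * 8.1870 = 38.2594 kW

COP = 4.6732, Qh = 38.2594 kW


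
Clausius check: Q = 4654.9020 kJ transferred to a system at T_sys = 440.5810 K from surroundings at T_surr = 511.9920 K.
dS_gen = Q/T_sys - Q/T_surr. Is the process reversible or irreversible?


dS_sys = 4654.9020/440.5810 = 10.5654 kJ/K
dS_surr = -4654.9020/511.9920 = -9.0917 kJ/K
dS_gen = 10.5654 - 9.0917 = 1.4736 kJ/K (irreversible)

dS_gen = 1.4736 kJ/K, irreversible


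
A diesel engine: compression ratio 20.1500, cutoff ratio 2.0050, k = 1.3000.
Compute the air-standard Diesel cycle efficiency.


r^(k-1) = 2.4620
rc^k = 2.4703
eta = 0.5429 = 54.2899%

54.2899%


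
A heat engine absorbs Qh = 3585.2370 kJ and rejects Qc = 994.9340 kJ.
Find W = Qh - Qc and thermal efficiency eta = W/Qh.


W = 3585.2370 - 994.9340 = 2590.3030 kJ
eta = 2590.3030 / 3585.2370 = 0.7225 = 72.2491%

W = 2590.3030 kJ, eta = 72.2491%


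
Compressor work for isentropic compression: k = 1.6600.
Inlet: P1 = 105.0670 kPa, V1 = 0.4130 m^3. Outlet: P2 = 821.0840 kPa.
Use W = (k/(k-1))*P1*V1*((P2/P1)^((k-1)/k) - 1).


(k-1)/k = 0.3976
(P2/P1)^exp = 2.2647
W = 2.5152 * 105.0670 * 0.4130 * (2.2647 - 1) = 138.0318 kJ

138.0318 kJ


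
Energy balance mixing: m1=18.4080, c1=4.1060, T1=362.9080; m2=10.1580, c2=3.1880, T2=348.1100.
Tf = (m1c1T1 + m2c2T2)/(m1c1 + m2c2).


num = 38702.8566
den = 107.9670
Tf = 358.4695 K

358.4695 K


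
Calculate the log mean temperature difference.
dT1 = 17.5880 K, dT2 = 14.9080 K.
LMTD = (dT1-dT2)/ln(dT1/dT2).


dT1/dT2 = 1.1798
ln(dT1/dT2) = 0.1653
LMTD = 2.6800 / 0.1653 = 16.2111 K

16.2111 K


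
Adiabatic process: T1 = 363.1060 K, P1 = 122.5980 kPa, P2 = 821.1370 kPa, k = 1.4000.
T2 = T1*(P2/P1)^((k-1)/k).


(k-1)/k = 0.2857
(P2/P1)^exp = 1.7218
T2 = 363.1060 * 1.7218 = 625.1929 K

625.1929 K


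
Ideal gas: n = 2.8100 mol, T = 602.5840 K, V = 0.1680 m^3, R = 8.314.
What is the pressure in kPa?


P = nRT/V = 2.8100 * 8.314 * 602.5840 / 0.1680
= 14077.7723 / 0.1680 = 83796.2636 Pa = 83.7963 kPa

83.7963 kPa


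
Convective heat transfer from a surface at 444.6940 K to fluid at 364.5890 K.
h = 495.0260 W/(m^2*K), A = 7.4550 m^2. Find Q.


dT = 80.1050 K
Q = 495.0260 * 7.4550 * 80.1050 = 295621.0004 W

295621.0004 W


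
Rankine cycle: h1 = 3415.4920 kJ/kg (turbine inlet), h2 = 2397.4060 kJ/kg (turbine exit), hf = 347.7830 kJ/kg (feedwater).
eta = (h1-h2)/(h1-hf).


W = 1018.0860 kJ/kg
Q_in = 3067.7090 kJ/kg
eta = 0.3319 = 33.1872%

eta = 33.1872%


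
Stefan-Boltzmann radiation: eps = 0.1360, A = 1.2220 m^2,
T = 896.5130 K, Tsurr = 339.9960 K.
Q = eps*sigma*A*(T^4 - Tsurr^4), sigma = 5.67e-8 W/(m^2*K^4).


T^4 = 6.4599e+11
Tsurr^4 = 1.3363e+10
Q = 0.1360 * 5.67e-8 * 1.2220 * 6.3263e+11 = 5961.3094 W

5961.3094 W


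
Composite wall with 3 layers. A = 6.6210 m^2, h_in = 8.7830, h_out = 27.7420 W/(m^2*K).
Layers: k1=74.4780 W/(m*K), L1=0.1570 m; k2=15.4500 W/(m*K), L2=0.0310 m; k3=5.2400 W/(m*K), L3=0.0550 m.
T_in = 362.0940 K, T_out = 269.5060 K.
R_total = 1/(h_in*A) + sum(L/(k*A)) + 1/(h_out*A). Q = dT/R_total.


R_conv_in = 1/(8.7830*6.6210) = 0.0172
R_1 = 0.1570/(74.4780*6.6210) = 0.0003
R_2 = 0.0310/(15.4500*6.6210) = 0.0003
R_3 = 0.0550/(5.2400*6.6210) = 0.0016
R_conv_out = 1/(27.7420*6.6210) = 0.0054
R_total = 0.0248 K/W
Q = 92.5880 / 0.0248 = 3726.2931 W

R_total = 0.0248 K/W, Q = 3726.2931 W


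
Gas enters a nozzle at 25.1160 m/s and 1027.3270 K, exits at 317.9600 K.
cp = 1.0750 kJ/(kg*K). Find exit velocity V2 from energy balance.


dT = 709.3670 K
2*cp*1000*dT = 1525139.0500
V1^2 = 630.8135
V2 = sqrt(1525769.8635) = 1235.2206 m/s

1235.2206 m/s


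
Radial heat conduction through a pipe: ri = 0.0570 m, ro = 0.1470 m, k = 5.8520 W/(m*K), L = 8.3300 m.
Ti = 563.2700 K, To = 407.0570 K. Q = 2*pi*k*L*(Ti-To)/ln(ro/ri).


dT = 156.2130 K
ln(ro/ri) = 0.9474
Q = 2*pi*5.8520*8.3300*156.2130 / 0.9474 = 50503.5077 W

50503.5077 W


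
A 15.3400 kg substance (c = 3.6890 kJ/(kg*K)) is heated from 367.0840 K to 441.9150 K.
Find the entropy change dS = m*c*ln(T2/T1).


T2/T1 = 1.2039
ln(T2/T1) = 0.1855
dS = 15.3400 * 3.6890 * 0.1855 = 10.4988 kJ/K

10.4988 kJ/K


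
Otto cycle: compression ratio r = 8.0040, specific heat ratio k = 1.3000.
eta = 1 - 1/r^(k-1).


r^(k-1) = 1.8663
eta = 1 - 1/1.8663 = 0.4642 = 46.4194%

46.4194%


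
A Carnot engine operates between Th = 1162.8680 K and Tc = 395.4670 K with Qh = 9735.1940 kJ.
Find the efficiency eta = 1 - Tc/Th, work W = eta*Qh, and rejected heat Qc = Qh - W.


eta = 1 - 395.4670/1162.8680 = 0.6599
W = 0.6599 * 9735.1940 = 6424.4588 kJ
Qc = 9735.1940 - 6424.4588 = 3310.7352 kJ

eta = 65.9921%, W = 6424.4588 kJ, Qc = 3310.7352 kJ


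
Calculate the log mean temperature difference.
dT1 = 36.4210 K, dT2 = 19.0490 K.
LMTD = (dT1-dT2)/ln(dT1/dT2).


dT1/dT2 = 1.9120
ln(dT1/dT2) = 0.6481
LMTD = 17.3720 / 0.6481 = 26.8032 K

26.8032 K


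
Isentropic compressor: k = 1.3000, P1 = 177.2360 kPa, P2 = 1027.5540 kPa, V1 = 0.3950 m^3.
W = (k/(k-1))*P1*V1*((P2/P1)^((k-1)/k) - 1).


(k-1)/k = 0.2308
(P2/P1)^exp = 1.5002
W = 4.3333 * 177.2360 * 0.3950 * (1.5002 - 1) = 151.7306 kJ

151.7306 kJ


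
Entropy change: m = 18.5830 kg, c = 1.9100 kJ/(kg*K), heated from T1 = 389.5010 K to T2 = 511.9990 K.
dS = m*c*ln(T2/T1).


T2/T1 = 1.3145
ln(T2/T1) = 0.2735
dS = 18.5830 * 1.9100 * 0.2735 = 9.7059 kJ/K

9.7059 kJ/K


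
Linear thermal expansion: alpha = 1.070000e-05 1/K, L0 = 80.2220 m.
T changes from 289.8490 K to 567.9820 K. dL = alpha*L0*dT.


dT = 278.1330 K
dL = 1.070000e-05 * 80.2220 * 278.1330 = 0.238743 m
L_final = 80.460743 m

dL = 0.238743 m


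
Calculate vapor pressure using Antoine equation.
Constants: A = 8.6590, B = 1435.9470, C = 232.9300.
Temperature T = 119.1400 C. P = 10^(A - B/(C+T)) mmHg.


C+T = 352.0700
B/(C+T) = 4.0786
log10(P) = 8.6590 - 4.0786 = 4.5804
P = 10^4.5804 = 38055.3916 mmHg

38055.3916 mmHg


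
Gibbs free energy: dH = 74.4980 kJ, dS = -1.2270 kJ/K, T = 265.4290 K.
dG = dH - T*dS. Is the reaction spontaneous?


T*dS = 265.4290 * -1.2270 = -325.6814 kJ
dG = 74.4980 + 325.6814 = 400.1794 kJ (non-spontaneous)

dG = 400.1794 kJ, non-spontaneous


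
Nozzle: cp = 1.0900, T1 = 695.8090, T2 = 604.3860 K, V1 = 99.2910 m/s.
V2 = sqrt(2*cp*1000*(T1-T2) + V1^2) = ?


dT = 91.4230 K
2*cp*1000*dT = 199302.1400
V1^2 = 9858.7027
V2 = sqrt(209160.8427) = 457.3411 m/s

457.3411 m/s


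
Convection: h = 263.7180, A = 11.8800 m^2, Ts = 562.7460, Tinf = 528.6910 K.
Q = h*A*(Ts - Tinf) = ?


dT = 34.0550 K
Q = 263.7180 * 11.8800 * 34.0550 = 106693.2879 W

106693.2879 W


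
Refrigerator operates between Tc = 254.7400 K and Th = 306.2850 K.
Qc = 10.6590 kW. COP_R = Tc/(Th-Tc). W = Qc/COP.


COP = 254.7400 / 51.5450 = 4.9421
W = 10.6590 / 4.9421 = 2.1568 kW

COP = 4.9421, W = 2.1568 kW


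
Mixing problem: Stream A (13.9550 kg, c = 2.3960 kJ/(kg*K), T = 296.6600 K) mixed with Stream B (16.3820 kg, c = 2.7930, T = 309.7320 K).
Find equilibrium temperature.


num = 24090.9419
den = 79.1911
Tf = 304.2127 K

304.2127 K


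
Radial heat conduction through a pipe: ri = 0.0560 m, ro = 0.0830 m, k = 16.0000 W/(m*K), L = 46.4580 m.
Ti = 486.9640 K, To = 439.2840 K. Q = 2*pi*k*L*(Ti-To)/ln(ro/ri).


dT = 47.6800 K
ln(ro/ri) = 0.3935
Q = 2*pi*16.0000*46.4580*47.6800 / 0.3935 = 565931.8064 W

565931.8064 W


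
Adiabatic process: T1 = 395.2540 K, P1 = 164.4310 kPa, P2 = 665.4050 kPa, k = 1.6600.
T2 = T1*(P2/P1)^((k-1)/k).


(k-1)/k = 0.3976
(P2/P1)^exp = 1.7433
T2 = 395.2540 * 1.7433 = 689.0557 K

689.0557 K


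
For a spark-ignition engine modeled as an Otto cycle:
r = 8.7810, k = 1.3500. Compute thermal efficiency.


r^(k-1) = 2.1391
eta = 1 - 1/2.1391 = 0.5325 = 53.2524%

53.2524%


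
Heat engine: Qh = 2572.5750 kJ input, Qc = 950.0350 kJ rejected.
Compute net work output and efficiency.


W = 2572.5750 - 950.0350 = 1622.5400 kJ
eta = 1622.5400 / 2572.5750 = 0.6307 = 63.0707%

W = 1622.5400 kJ, eta = 63.0707%


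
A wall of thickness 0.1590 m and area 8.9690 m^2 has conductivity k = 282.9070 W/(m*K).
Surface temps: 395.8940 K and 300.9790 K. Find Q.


dT = 94.9150 K
Q = 282.9070 * 8.9690 * 94.9150 / 0.1590 = 1514695.8836 W

1514695.8836 W


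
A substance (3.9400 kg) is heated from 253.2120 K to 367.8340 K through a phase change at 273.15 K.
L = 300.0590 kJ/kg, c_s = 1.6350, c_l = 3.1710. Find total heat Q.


Q1 (sensible, solid) = 3.9400 * 1.6350 * 19.9380 = 128.4386 kJ
Q2 (latent) = 3.9400 * 300.0590 = 1182.2325 kJ
Q3 (sensible, liquid) = 3.9400 * 3.1710 * 94.6840 = 1182.9573 kJ
Q_total = 2493.6283 kJ

2493.6283 kJ


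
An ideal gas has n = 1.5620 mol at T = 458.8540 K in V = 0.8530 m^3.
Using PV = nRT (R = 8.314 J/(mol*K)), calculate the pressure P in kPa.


P = nRT/V = 1.5620 * 8.314 * 458.8540 / 0.8530
= 5958.8928 / 0.8530 = 6985.8063 Pa = 6.9858 kPa

6.9858 kPa


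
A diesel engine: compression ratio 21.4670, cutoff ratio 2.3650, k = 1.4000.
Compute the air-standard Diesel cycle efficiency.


r^(k-1) = 3.4096
rc^k = 3.3371
eta = 0.6413 = 64.1326%

64.1326%


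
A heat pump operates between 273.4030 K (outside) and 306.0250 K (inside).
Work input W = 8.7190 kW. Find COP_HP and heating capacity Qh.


COP = 306.0250 / 32.6220 = 9.3809
Qh = 9.3809 * 8.7190 = 81.7924 kW

COP = 9.3809, Qh = 81.7924 kW


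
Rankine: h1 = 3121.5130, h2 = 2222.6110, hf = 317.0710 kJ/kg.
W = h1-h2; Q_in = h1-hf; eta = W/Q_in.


W = 898.9020 kJ/kg
Q_in = 2804.4420 kJ/kg
eta = 0.3205 = 32.0528%

eta = 32.0528%


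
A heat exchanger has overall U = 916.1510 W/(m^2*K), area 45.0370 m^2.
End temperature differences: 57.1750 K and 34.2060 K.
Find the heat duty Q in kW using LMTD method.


LMTD = 44.7115 K
Q = 916.1510 * 45.0370 * 44.7115 = 1844827.5934 W = 1844.8276 kW

1844.8276 kW


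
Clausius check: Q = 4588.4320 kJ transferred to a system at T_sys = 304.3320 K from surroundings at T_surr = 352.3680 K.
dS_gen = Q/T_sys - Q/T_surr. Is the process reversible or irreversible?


dS_sys = 4588.4320/304.3320 = 15.0771 kJ/K
dS_surr = -4588.4320/352.3680 = -13.0217 kJ/K
dS_gen = 15.0771 - 13.0217 = 2.0554 kJ/K (irreversible)

dS_gen = 2.0554 kJ/K, irreversible


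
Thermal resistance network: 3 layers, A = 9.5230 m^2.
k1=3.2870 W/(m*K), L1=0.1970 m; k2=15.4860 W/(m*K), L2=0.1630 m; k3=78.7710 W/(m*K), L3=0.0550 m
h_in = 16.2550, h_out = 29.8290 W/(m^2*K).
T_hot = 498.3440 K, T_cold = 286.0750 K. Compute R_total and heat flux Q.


R_conv_in = 1/(16.2550*9.5230) = 0.0065
R_1 = 0.1970/(3.2870*9.5230) = 0.0063
R_2 = 0.1630/(15.4860*9.5230) = 0.0011
R_3 = 0.0550/(78.7710*9.5230) = 7.3320e-05
R_conv_out = 1/(29.8290*9.5230) = 0.0035
R_total = 0.0175 K/W
Q = 212.2690 / 0.0175 = 12162.6167 W

R_total = 0.0175 K/W, Q = 12162.6167 W


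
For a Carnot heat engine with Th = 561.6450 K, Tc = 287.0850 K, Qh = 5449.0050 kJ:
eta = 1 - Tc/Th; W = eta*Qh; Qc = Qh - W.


eta = 1 - 287.0850/561.6450 = 0.4888
W = 0.4888 * 5449.0050 = 2663.7446 kJ
Qc = 5449.0050 - 2663.7446 = 2785.2604 kJ

eta = 48.8850%, W = 2663.7446 kJ, Qc = 2785.2604 kJ


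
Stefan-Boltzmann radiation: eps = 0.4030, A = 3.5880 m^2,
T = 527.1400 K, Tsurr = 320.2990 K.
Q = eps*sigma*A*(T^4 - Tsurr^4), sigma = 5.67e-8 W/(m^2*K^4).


T^4 = 7.7215e+10
Tsurr^4 = 1.0525e+10
Q = 0.4030 * 5.67e-8 * 3.5880 * 6.6690e+10 = 5467.6887 W

5467.6887 W


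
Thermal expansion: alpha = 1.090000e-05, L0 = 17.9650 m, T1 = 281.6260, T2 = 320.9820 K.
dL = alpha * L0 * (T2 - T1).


dT = 39.3560 K
dL = 1.090000e-05 * 17.9650 * 39.3560 = 0.007707 m
L_final = 17.972707 m

dL = 0.007707 m


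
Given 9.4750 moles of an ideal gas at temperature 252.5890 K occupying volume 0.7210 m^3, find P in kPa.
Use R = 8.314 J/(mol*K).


P = nRT/V = 9.4750 * 8.314 * 252.5890 / 0.7210
= 19897.7364 / 0.7210 = 27597.4152 Pa = 27.5974 kPa

27.5974 kPa


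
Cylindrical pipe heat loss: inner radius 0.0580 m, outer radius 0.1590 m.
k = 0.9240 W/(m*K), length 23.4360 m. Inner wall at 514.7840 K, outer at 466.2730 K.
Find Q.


dT = 48.5110 K
ln(ro/ri) = 1.0085
Q = 2*pi*0.9240*23.4360*48.5110 / 1.0085 = 6545.1012 W

6545.1012 W


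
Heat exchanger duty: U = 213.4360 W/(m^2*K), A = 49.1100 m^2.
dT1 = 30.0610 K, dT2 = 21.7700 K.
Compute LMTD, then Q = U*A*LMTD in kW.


LMTD = 25.6929 K
Q = 213.4360 * 49.1100 * 25.6929 = 269309.2328 W = 269.3092 kW

269.3092 kW


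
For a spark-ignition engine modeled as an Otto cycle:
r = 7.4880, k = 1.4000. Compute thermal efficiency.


r^(k-1) = 2.2374
eta = 1 - 1/2.2374 = 0.5531 = 55.3055%

55.3055%


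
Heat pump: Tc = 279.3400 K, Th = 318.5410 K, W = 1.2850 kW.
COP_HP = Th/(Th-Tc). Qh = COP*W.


COP = 318.5410 / 39.2010 = 8.1258
Qh = 8.1258 * 1.2850 = 10.4417 kW

COP = 8.1258, Qh = 10.4417 kW


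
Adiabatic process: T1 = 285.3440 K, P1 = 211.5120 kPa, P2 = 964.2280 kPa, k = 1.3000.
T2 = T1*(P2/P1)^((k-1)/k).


(k-1)/k = 0.2308
(P2/P1)^exp = 1.4192
T2 = 285.3440 * 1.4192 = 404.9579 K

404.9579 K


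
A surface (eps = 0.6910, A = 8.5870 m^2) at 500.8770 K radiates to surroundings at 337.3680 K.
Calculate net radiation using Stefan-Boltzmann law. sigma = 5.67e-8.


T^4 = 6.2940e+10
Tsurr^4 = 1.2954e+10
Q = 0.6910 * 5.67e-8 * 8.5870 * 4.9985e+10 = 16816.8611 W

16816.8611 W


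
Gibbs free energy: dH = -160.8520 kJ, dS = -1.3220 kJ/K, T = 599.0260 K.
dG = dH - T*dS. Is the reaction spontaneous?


T*dS = 599.0260 * -1.3220 = -791.9124 kJ
dG = -160.8520 + 791.9124 = 631.0604 kJ (non-spontaneous)

dG = 631.0604 kJ, non-spontaneous


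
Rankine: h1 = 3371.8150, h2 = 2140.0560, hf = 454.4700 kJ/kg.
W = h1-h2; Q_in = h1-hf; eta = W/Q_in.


W = 1231.7590 kJ/kg
Q_in = 2917.3450 kJ/kg
eta = 0.4222 = 42.2219%

eta = 42.2219%


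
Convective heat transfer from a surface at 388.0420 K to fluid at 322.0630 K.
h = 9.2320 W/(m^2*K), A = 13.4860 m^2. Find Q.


dT = 65.9790 K
Q = 9.2320 * 13.4860 * 65.9790 = 8214.5671 W

8214.5671 W


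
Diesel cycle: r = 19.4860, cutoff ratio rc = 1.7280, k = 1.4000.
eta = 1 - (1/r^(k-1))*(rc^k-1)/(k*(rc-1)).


r^(k-1) = 3.2801
rc^k = 2.1506
eta = 0.6558 = 65.5825%

65.5825%


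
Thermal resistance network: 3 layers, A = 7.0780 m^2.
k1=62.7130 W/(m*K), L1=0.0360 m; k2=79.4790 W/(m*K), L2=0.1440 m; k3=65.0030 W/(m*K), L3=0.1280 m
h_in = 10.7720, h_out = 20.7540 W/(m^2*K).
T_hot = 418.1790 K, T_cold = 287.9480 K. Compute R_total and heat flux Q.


R_conv_in = 1/(10.7720*7.0780) = 0.0131
R_1 = 0.0360/(62.7130*7.0780) = 8.1103e-05
R_2 = 0.1440/(79.4790*7.0780) = 0.0003
R_3 = 0.1280/(65.0030*7.0780) = 0.0003
R_conv_out = 1/(20.7540*7.0780) = 0.0068
R_total = 0.0205 K/W
Q = 130.2310 / 0.0205 = 6340.8131 W

R_total = 0.0205 K/W, Q = 6340.8131 W


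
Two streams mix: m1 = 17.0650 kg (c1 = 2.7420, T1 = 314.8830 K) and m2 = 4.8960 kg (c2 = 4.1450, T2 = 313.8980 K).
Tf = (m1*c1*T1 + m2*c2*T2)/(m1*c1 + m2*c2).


num = 21104.2987
den = 67.0862
Tf = 314.5850 K

314.5850 K


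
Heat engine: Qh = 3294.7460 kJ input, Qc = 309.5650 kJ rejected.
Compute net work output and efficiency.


W = 3294.7460 - 309.5650 = 2985.1810 kJ
eta = 2985.1810 / 3294.7460 = 0.9060 = 90.6043%

W = 2985.1810 kJ, eta = 90.6043%


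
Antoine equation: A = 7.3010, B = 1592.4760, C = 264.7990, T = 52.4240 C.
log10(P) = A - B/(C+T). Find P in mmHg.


C+T = 317.2230
B/(C+T) = 5.0201
log10(P) = 7.3010 - 5.0201 = 2.2809
P = 10^2.2809 = 190.9624 mmHg

190.9624 mmHg


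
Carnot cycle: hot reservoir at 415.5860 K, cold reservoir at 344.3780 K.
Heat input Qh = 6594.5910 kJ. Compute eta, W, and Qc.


eta = 1 - 344.3780/415.5860 = 0.1713
W = 0.1713 * 6594.5910 = 1129.9409 kJ
Qc = 6594.5910 - 1129.9409 = 5464.6501 kJ

eta = 17.1344%, W = 1129.9409 kJ, Qc = 5464.6501 kJ


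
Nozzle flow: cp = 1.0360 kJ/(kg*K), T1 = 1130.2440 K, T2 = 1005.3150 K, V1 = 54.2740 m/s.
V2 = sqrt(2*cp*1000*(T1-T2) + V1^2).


dT = 124.9290 K
2*cp*1000*dT = 258852.8880
V1^2 = 2945.6671
V2 = sqrt(261798.5551) = 511.6625 m/s

511.6625 m/s


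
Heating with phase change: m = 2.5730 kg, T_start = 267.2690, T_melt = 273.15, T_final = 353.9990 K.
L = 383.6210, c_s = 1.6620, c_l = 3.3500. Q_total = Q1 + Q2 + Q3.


Q1 (sensible, solid) = 2.5730 * 1.6620 * 5.8810 = 25.1491 kJ
Q2 (latent) = 2.5730 * 383.6210 = 987.0568 kJ
Q3 (sensible, liquid) = 2.5730 * 3.3500 * 80.8490 = 696.8820 kJ
Q_total = 1709.0879 kJ

1709.0879 kJ


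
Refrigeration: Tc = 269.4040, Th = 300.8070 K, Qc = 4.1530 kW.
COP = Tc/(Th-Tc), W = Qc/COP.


COP = 269.4040 / 31.4030 = 8.5789
W = 4.1530 / 8.5789 = 0.4841 kW

COP = 8.5789, W = 0.4841 kW


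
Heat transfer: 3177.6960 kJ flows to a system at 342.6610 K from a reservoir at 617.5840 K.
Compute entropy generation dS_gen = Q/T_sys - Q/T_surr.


dS_sys = 3177.6960/342.6610 = 9.2736 kJ/K
dS_surr = -3177.6960/617.5840 = -5.1454 kJ/K
dS_gen = 9.2736 - 5.1454 = 4.1282 kJ/K (irreversible)

dS_gen = 4.1282 kJ/K, irreversible


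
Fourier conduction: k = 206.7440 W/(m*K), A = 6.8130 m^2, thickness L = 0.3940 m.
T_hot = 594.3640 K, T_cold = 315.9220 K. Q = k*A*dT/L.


dT = 278.4420 K
Q = 206.7440 * 6.8130 * 278.4420 / 0.3940 = 995427.9394 W

995427.9394 W


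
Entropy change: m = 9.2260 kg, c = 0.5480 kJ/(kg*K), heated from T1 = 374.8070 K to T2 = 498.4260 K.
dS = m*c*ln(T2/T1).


T2/T1 = 1.3298
ln(T2/T1) = 0.2850
dS = 9.2260 * 0.5480 * 0.2850 = 1.4411 kJ/K

1.4411 kJ/K


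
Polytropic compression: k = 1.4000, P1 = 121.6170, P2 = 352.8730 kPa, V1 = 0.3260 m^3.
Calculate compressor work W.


(k-1)/k = 0.2857
(P2/P1)^exp = 1.3557
W = 3.5000 * 121.6170 * 0.3260 * (1.3557 - 1) = 49.3651 kJ

49.3651 kJ


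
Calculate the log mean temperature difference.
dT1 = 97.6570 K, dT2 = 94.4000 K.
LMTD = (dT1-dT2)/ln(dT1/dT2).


dT1/dT2 = 1.0345
ln(dT1/dT2) = 0.0339
LMTD = 3.2570 / 0.0339 = 96.0193 K

96.0193 K


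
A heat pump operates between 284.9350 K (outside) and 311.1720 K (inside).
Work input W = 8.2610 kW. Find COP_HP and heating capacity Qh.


COP = 311.1720 / 26.2370 = 11.8600
Qh = 11.8600 * 8.2610 = 97.9758 kW

COP = 11.8600, Qh = 97.9758 kW


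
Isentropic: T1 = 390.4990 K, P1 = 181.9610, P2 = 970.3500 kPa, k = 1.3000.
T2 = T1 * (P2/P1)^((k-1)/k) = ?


(k-1)/k = 0.2308
(P2/P1)^exp = 1.4715
T2 = 390.4990 * 1.4715 = 574.6159 K

574.6159 K


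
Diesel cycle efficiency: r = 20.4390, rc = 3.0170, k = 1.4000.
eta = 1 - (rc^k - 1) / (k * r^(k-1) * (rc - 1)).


r^(k-1) = 3.3434
rc^k = 4.6925
eta = 0.6089 = 60.8885%

60.8885%


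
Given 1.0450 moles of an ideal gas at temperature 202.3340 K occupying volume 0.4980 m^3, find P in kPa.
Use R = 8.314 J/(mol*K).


P = nRT/V = 1.0450 * 8.314 * 202.3340 / 0.4980
= 1757.9041 / 0.4980 = 3529.9279 Pa = 3.5299 kPa

3.5299 kPa


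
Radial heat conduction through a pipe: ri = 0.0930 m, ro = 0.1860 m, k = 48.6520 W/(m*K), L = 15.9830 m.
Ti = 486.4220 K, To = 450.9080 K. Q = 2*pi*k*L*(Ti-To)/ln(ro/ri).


dT = 35.5140 K
ln(ro/ri) = 0.6931
Q = 2*pi*48.6520*15.9830*35.5140 / 0.6931 = 250330.0552 W

250330.0552 W


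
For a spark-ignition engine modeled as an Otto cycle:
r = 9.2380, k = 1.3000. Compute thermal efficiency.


r^(k-1) = 1.9484
eta = 1 - 1/1.9484 = 0.4868 = 48.6753%

48.6753%


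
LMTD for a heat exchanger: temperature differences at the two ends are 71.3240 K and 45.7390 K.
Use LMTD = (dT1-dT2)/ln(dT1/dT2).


dT1/dT2 = 1.5594
ln(dT1/dT2) = 0.4443
LMTD = 25.5850 / 0.4443 = 57.5874 K

57.5874 K


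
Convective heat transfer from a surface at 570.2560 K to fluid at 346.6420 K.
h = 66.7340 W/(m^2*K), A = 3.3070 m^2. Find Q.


dT = 223.6140 K
Q = 66.7340 * 3.3070 * 223.6140 = 49349.2256 W

49349.2256 W


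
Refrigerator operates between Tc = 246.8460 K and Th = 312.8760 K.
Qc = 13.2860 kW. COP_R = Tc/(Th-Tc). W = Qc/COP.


COP = 246.8460 / 66.0300 = 3.7384
W = 13.2860 / 3.7384 = 3.5539 kW

COP = 3.7384, W = 3.5539 kW


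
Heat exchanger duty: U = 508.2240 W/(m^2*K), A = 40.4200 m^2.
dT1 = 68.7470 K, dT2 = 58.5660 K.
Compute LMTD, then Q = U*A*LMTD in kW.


LMTD = 63.5206 K
Q = 508.2240 * 40.4200 * 63.5206 = 1304865.9543 W = 1304.8660 kW

1304.8660 kW


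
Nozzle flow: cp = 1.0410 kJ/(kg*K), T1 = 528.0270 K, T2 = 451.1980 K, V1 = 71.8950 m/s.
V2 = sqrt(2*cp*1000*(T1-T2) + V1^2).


dT = 76.8290 K
2*cp*1000*dT = 159957.9780
V1^2 = 5168.8910
V2 = sqrt(165126.8690) = 406.3581 m/s

406.3581 m/s


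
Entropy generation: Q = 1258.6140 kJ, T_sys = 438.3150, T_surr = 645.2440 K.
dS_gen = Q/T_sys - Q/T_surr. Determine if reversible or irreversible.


dS_sys = 1258.6140/438.3150 = 2.8715 kJ/K
dS_surr = -1258.6140/645.2440 = -1.9506 kJ/K
dS_gen = 2.8715 - 1.9506 = 0.9209 kJ/K (irreversible)

dS_gen = 0.9209 kJ/K, irreversible


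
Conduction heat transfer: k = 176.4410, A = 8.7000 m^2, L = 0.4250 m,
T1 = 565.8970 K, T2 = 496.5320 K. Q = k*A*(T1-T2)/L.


dT = 69.3650 K
Q = 176.4410 * 8.7000 * 69.3650 / 0.4250 = 250536.0487 W

250536.0487 W


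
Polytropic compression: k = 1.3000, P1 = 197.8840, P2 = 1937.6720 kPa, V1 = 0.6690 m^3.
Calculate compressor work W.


(k-1)/k = 0.2308
(P2/P1)^exp = 1.6930
W = 4.3333 * 197.8840 * 0.6690 * (1.6930 - 1) = 397.5621 kJ

397.5621 kJ


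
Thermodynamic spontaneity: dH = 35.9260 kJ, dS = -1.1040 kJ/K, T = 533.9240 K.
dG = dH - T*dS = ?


T*dS = 533.9240 * -1.1040 = -589.4521 kJ
dG = 35.9260 + 589.4521 = 625.3781 kJ (non-spontaneous)

dG = 625.3781 kJ, non-spontaneous


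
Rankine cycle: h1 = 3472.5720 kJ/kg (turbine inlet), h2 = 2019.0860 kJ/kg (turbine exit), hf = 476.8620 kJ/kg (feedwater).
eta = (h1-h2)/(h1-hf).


W = 1453.4860 kJ/kg
Q_in = 2995.7100 kJ/kg
eta = 0.4852 = 48.5189%

eta = 48.5189%


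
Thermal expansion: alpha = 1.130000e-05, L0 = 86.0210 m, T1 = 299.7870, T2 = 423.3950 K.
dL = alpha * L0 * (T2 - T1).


dT = 123.6080 K
dL = 1.130000e-05 * 86.0210 * 123.6080 = 0.120152 m
L_final = 86.141152 m

dL = 0.120152 m


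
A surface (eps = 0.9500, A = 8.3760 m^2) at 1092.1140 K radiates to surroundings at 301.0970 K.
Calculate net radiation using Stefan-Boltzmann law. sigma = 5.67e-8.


T^4 = 1.4226e+12
Tsurr^4 = 8.2191e+09
Q = 0.9500 * 5.67e-8 * 8.3760 * 1.4143e+12 = 638114.6823 W

638114.6823 W


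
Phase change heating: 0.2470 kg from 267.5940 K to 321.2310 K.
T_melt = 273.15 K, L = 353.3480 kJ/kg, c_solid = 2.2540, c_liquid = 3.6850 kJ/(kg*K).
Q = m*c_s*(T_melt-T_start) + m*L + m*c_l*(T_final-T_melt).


Q1 (sensible, solid) = 0.2470 * 2.2540 * 5.5560 = 3.0932 kJ
Q2 (latent) = 0.2470 * 353.3480 = 87.2770 kJ
Q3 (sensible, liquid) = 0.2470 * 3.6850 * 48.0810 = 43.7631 kJ
Q_total = 134.1333 kJ

134.1333 kJ


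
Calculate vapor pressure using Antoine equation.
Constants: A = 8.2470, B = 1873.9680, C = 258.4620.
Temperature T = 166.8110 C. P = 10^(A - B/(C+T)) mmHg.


C+T = 425.2730
B/(C+T) = 4.4065
log10(P) = 8.2470 - 4.4065 = 3.8405
P = 10^3.8405 = 6926.1846 mmHg

6926.1846 mmHg


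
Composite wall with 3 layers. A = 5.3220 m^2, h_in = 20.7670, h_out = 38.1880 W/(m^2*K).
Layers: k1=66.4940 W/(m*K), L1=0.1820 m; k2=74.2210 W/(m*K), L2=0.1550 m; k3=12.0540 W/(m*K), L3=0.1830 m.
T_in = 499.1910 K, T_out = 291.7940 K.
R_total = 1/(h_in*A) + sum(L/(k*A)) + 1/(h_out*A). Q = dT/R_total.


R_conv_in = 1/(20.7670*5.3220) = 0.0090
R_1 = 0.1820/(66.4940*5.3220) = 0.0005
R_2 = 0.1550/(74.2210*5.3220) = 0.0004
R_3 = 0.1830/(12.0540*5.3220) = 0.0029
R_conv_out = 1/(38.1880*5.3220) = 0.0049
R_total = 0.0177 K/W
Q = 207.3970 / 0.0177 = 11699.0525 W

R_total = 0.0177 K/W, Q = 11699.0525 W


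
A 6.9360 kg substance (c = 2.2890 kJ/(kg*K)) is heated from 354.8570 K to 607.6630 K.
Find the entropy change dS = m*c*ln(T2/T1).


T2/T1 = 1.7124
ln(T2/T1) = 0.5379
dS = 6.9360 * 2.2890 * 0.5379 = 8.5401 kJ/K

8.5401 kJ/K


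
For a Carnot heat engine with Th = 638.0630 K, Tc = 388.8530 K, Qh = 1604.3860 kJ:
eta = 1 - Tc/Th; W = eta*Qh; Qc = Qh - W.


eta = 1 - 388.8530/638.0630 = 0.3906
W = 0.3906 * 1604.3860 = 626.6294 kJ
Qc = 1604.3860 - 626.6294 = 977.7566 kJ

eta = 39.0573%, W = 626.6294 kJ, Qc = 977.7566 kJ


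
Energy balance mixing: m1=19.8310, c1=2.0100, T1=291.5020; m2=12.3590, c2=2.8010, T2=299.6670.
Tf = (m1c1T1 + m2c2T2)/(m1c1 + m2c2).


num = 21993.1001
den = 74.4779
Tf = 295.2971 K

295.2971 K


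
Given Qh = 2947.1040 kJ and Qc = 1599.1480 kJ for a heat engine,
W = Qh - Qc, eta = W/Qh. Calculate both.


W = 2947.1040 - 1599.1480 = 1347.9560 kJ
eta = 1347.9560 / 2947.1040 = 0.4574 = 45.7383%

W = 1347.9560 kJ, eta = 45.7383%


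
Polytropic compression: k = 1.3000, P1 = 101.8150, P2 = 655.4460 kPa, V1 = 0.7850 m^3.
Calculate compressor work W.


(k-1)/k = 0.2308
(P2/P1)^exp = 1.5368
W = 4.3333 * 101.8150 * 0.7850 * (1.5368 - 1) = 185.9298 kJ

185.9298 kJ


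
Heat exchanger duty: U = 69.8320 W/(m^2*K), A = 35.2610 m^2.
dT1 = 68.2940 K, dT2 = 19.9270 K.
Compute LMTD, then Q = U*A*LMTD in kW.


LMTD = 39.2670 K
Q = 69.8320 * 35.2610 * 39.2670 = 96688.9809 W = 96.6890 kW

96.6890 kW


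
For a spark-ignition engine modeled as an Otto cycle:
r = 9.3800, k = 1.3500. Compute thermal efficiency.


r^(k-1) = 2.1891
eta = 1 - 1/2.1891 = 0.5432 = 54.3197%

54.3197%


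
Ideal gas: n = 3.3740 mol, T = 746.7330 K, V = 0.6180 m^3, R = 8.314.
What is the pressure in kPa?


P = nRT/V = 3.3740 * 8.314 * 746.7330 / 0.6180
= 20946.9330 / 0.6180 = 33894.7135 Pa = 33.8947 kPa

33.8947 kPa


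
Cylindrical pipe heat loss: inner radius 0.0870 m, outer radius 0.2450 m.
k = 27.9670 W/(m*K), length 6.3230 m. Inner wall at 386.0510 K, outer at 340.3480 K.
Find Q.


dT = 45.7030 K
ln(ro/ri) = 1.0354
Q = 2*pi*27.9670*6.3230*45.7030 / 1.0354 = 49046.3186 W

49046.3186 W


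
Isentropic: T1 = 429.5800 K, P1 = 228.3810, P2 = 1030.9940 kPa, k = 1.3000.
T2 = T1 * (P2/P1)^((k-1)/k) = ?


(k-1)/k = 0.2308
(P2/P1)^exp = 1.4160
T2 = 429.5800 * 1.4160 = 608.2816 K

608.2816 K


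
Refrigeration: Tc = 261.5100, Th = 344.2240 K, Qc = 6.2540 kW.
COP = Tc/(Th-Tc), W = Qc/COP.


COP = 261.5100 / 82.7140 = 3.1616
W = 6.2540 / 3.1616 = 1.9781 kW

COP = 3.1616, W = 1.9781 kW


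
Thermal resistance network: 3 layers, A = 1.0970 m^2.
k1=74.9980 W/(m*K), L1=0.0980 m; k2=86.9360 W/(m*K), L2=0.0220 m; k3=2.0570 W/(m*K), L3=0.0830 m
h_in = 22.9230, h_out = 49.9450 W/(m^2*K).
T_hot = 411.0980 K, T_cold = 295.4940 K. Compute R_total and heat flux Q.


R_conv_in = 1/(22.9230*1.0970) = 0.0398
R_1 = 0.0980/(74.9980*1.0970) = 0.0012
R_2 = 0.0220/(86.9360*1.0970) = 0.0002
R_3 = 0.0830/(2.0570*1.0970) = 0.0368
R_conv_out = 1/(49.9450*1.0970) = 0.0183
R_total = 0.0962 K/W
Q = 115.6040 / 0.0962 = 1201.4234 W

R_total = 0.0962 K/W, Q = 1201.4234 W


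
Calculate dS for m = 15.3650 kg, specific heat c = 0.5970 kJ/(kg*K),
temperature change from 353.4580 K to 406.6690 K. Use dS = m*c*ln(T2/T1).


T2/T1 = 1.1505
ln(T2/T1) = 0.1402
dS = 15.3650 * 0.5970 * 0.1402 = 1.2864 kJ/K

1.2864 kJ/K


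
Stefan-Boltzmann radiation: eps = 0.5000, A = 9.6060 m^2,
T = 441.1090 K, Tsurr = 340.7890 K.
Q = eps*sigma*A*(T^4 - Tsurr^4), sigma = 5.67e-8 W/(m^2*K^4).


T^4 = 3.7860e+10
Tsurr^4 = 1.3488e+10
Q = 0.5000 * 5.67e-8 * 9.6060 * 2.4372e+10 = 6637.3467 W

6637.3467 W


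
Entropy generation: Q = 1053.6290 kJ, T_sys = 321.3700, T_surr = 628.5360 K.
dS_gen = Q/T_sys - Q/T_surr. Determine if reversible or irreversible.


dS_sys = 1053.6290/321.3700 = 3.2786 kJ/K
dS_surr = -1053.6290/628.5360 = -1.6763 kJ/K
dS_gen = 3.2786 - 1.6763 = 1.6022 kJ/K (irreversible)

dS_gen = 1.6022 kJ/K, irreversible


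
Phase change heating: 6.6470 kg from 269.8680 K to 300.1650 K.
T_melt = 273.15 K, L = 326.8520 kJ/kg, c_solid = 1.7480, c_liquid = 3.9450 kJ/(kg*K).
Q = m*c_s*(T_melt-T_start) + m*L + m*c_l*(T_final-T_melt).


Q1 (sensible, solid) = 6.6470 * 1.7480 * 3.2820 = 38.1334 kJ
Q2 (latent) = 6.6470 * 326.8520 = 2172.5852 kJ
Q3 (sensible, liquid) = 6.6470 * 3.9450 * 27.0150 = 708.3985 kJ
Q_total = 2919.1172 kJ

2919.1172 kJ


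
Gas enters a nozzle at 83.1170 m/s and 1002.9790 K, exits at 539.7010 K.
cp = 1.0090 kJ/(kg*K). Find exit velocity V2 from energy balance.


dT = 463.2780 K
2*cp*1000*dT = 934895.0040
V1^2 = 6908.4357
V2 = sqrt(941803.4397) = 970.4656 m/s

970.4656 m/s


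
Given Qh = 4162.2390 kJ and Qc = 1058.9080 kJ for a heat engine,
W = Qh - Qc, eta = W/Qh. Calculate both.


W = 4162.2390 - 1058.9080 = 3103.3310 kJ
eta = 3103.3310 / 4162.2390 = 0.7456 = 74.5592%

W = 3103.3310 kJ, eta = 74.5592%


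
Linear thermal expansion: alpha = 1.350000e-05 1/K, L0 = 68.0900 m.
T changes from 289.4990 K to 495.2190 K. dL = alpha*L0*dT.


dT = 205.7200 K
dL = 1.350000e-05 * 68.0900 * 205.7200 = 0.189101 m
L_final = 68.279101 m

dL = 0.189101 m


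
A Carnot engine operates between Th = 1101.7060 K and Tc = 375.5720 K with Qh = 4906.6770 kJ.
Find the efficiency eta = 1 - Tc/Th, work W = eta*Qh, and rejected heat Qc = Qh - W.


eta = 1 - 375.5720/1101.7060 = 0.6591
W = 0.6591 * 4906.6770 = 3233.9889 kJ
Qc = 4906.6770 - 3233.9889 = 1672.6881 kJ

eta = 65.9100%, W = 3233.9889 kJ, Qc = 1672.6881 kJ


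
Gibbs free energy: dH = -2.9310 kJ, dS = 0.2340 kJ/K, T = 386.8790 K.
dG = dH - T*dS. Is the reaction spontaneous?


T*dS = 386.8790 * 0.2340 = 90.5297 kJ
dG = -2.9310 - 90.5297 = -93.4607 kJ (spontaneous)

dG = -93.4607 kJ, spontaneous


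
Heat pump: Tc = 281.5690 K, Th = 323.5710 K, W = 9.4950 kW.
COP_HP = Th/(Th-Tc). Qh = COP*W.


COP = 323.5710 / 42.0020 = 7.7037
Qh = 7.7037 * 9.4950 = 73.1467 kW

COP = 7.7037, Qh = 73.1467 kW


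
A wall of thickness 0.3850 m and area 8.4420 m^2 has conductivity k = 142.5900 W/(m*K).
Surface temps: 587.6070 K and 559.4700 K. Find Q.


dT = 28.1370 K
Q = 142.5900 * 8.4420 * 28.1370 / 0.3850 = 87973.4205 W

87973.4205 W


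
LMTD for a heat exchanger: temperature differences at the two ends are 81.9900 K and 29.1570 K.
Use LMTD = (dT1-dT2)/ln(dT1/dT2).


dT1/dT2 = 2.8120
ln(dT1/dT2) = 1.0339
LMTD = 52.8330 / 1.0339 = 51.1006 K

51.1006 K


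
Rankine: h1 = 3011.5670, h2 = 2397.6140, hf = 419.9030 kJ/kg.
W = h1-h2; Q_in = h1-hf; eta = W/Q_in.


W = 613.9530 kJ/kg
Q_in = 2591.6640 kJ/kg
eta = 0.2369 = 23.6895%

eta = 23.6895%


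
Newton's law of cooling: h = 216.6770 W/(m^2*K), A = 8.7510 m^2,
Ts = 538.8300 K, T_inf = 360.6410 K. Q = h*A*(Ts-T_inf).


dT = 178.1890 K
Q = 216.6770 * 8.7510 * 178.1890 = 337871.3665 W

337871.3665 W


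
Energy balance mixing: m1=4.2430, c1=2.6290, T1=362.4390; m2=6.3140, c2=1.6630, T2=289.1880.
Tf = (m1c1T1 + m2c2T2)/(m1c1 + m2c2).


num = 7079.4782
den = 21.6550
Tf = 326.9207 K

326.9207 K


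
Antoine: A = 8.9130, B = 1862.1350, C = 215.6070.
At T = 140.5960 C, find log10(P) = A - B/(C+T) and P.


C+T = 356.2030
B/(C+T) = 5.2277
log10(P) = 8.9130 - 5.2277 = 3.6853
P = 10^3.6853 = 4844.6755 mmHg

4844.6755 mmHg


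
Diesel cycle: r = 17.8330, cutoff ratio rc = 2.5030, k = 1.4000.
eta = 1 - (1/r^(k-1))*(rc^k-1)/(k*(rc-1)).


r^(k-1) = 3.1658
rc^k = 3.6128
eta = 0.6078 = 60.7779%

60.7779%


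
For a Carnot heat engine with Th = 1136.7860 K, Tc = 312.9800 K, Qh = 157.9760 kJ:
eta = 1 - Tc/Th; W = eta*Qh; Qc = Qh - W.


eta = 1 - 312.9800/1136.7860 = 0.7247
W = 0.7247 * 157.9760 = 114.4820 kJ
Qc = 157.9760 - 114.4820 = 43.4940 kJ

eta = 72.4680%, W = 114.4820 kJ, Qc = 43.4940 kJ


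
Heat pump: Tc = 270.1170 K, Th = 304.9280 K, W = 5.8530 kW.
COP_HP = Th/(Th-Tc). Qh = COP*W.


COP = 304.9280 / 34.8110 = 8.7595
Qh = 8.7595 * 5.8530 = 51.2695 kW

COP = 8.7595, Qh = 51.2695 kW


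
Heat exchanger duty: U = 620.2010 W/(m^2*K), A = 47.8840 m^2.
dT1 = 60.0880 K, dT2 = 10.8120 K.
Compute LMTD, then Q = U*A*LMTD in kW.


LMTD = 28.7298 K
Q = 620.2010 * 47.8840 * 28.7298 = 853208.8083 W = 853.2088 kW

853.2088 kW


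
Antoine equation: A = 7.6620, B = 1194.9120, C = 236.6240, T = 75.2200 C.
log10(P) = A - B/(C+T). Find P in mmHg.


C+T = 311.8440
B/(C+T) = 3.8318
log10(P) = 7.6620 - 3.8318 = 3.8302
P = 10^3.8302 = 6764.5353 mmHg

6764.5353 mmHg


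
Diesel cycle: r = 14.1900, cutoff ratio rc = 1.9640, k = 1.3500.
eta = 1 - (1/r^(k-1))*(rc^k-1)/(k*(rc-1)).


r^(k-1) = 2.5304
rc^k = 2.4874
eta = 0.5483 = 54.8336%

54.8336%


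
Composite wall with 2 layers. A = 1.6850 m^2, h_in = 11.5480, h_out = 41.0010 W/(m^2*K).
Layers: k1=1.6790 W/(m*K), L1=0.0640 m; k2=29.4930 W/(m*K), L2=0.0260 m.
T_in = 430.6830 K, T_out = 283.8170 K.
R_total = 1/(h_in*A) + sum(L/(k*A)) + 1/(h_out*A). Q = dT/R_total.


R_conv_in = 1/(11.5480*1.6850) = 0.0514
R_1 = 0.0640/(1.6790*1.6850) = 0.0226
R_2 = 0.0260/(29.4930*1.6850) = 0.0005
R_conv_out = 1/(41.0010*1.6850) = 0.0145
R_total = 0.0890 K/W
Q = 146.8660 / 0.0890 = 1649.9683 W

R_total = 0.0890 K/W, Q = 1649.9683 W


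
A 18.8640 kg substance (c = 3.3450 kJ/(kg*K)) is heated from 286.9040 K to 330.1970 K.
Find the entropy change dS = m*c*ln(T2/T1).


T2/T1 = 1.1509
ln(T2/T1) = 0.1405
dS = 18.8640 * 3.3450 * 0.1405 = 8.8682 kJ/K

8.8682 kJ/K


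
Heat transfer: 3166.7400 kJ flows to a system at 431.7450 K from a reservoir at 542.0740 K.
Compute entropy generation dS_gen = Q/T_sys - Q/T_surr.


dS_sys = 3166.7400/431.7450 = 7.3347 kJ/K
dS_surr = -3166.7400/542.0740 = -5.8419 kJ/K
dS_gen = 7.3347 - 5.8419 = 1.4929 kJ/K (irreversible)

dS_gen = 1.4929 kJ/K, irreversible


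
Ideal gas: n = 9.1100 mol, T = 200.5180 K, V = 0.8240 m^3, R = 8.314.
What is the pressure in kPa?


P = nRT/V = 9.1100 * 8.314 * 200.5180 / 0.8240
= 15187.3416 / 0.8240 = 18431.2398 Pa = 18.4312 kPa

18.4312 kPa


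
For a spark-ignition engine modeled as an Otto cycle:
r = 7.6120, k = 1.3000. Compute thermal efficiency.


r^(k-1) = 1.8384
eta = 1 - 1/1.8384 = 0.4561 = 45.6061%

45.6061%


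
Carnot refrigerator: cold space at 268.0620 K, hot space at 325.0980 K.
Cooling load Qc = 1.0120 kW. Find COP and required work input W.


COP = 268.0620 / 57.0360 = 4.6999
W = 1.0120 / 4.6999 = 0.2153 kW

COP = 4.6999, W = 0.2153 kW


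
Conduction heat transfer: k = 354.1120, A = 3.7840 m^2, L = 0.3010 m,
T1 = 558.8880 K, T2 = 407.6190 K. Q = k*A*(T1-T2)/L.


dT = 151.2690 K
Q = 354.1120 * 3.7840 * 151.2690 / 0.3010 = 673403.2565 W

673403.2565 W


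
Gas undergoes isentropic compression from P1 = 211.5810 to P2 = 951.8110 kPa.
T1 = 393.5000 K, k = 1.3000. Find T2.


(k-1)/k = 0.2308
(P2/P1)^exp = 1.4148
T2 = 393.5000 * 1.4148 = 556.7422 K

556.7422 K


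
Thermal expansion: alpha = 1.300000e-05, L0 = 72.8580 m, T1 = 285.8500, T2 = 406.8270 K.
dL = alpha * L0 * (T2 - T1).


dT = 120.9770 K
dL = 1.300000e-05 * 72.8580 * 120.9770 = 0.114584 m
L_final = 72.972584 m

dL = 0.114584 m


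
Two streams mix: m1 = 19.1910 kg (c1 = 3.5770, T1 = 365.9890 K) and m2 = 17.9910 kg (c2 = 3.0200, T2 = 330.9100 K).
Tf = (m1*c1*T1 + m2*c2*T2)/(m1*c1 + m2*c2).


num = 43103.0301
den = 122.9790
Tf = 350.4909 K

350.4909 K


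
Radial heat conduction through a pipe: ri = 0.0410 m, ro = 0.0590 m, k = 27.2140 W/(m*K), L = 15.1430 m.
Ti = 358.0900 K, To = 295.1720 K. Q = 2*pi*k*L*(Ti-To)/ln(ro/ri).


dT = 62.9180 K
ln(ro/ri) = 0.3640
Q = 2*pi*27.2140*15.1430*62.9180 / 0.3640 = 447609.2034 W

447609.2034 W


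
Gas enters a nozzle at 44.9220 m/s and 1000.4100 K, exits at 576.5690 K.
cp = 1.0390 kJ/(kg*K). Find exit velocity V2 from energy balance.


dT = 423.8410 K
2*cp*1000*dT = 880741.5980
V1^2 = 2017.9861
V2 = sqrt(882759.5841) = 939.5529 m/s

939.5529 m/s


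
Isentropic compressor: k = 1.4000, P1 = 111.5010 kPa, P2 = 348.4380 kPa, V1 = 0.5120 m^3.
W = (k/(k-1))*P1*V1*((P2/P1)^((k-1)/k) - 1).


(k-1)/k = 0.2857
(P2/P1)^exp = 1.3848
W = 3.5000 * 111.5010 * 0.5120 * (1.3848 - 1) = 76.8854 kJ

76.8854 kJ


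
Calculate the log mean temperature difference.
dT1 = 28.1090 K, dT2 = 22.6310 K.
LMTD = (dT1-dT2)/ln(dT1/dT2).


dT1/dT2 = 1.2421
ln(dT1/dT2) = 0.2168
LMTD = 5.4780 / 0.2168 = 25.2711 K

25.2711 K


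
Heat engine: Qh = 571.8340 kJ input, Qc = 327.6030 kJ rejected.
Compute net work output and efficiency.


W = 571.8340 - 327.6030 = 244.2310 kJ
eta = 244.2310 / 571.8340 = 0.4271 = 42.7101%

W = 244.2310 kJ, eta = 42.7101%


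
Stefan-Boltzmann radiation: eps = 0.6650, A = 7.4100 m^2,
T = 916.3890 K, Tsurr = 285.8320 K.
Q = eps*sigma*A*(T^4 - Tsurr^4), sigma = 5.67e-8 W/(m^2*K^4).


T^4 = 7.0521e+11
Tsurr^4 = 6.6749e+09
Q = 0.6650 * 5.67e-8 * 7.4100 * 6.9854e+11 = 195169.6018 W

195169.6018 W


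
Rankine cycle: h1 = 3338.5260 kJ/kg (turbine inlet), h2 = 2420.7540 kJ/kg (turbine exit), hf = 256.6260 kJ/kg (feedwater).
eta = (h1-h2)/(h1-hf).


W = 917.7720 kJ/kg
Q_in = 3081.9000 kJ/kg
eta = 0.2978 = 29.7794%

eta = 29.7794%


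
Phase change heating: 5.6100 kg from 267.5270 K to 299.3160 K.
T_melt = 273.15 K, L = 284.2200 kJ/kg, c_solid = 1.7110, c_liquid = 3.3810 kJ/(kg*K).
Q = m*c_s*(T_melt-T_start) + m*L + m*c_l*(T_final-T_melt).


Q1 (sensible, solid) = 5.6100 * 1.7110 * 5.6230 = 53.9735 kJ
Q2 (latent) = 5.6100 * 284.2200 = 1594.4742 kJ
Q3 (sensible, liquid) = 5.6100 * 3.3810 * 26.1660 = 496.3013 kJ
Q_total = 2144.7490 kJ

2144.7490 kJ


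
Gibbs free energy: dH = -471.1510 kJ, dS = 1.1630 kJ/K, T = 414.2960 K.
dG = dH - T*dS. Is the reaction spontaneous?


T*dS = 414.2960 * 1.1630 = 481.8262 kJ
dG = -471.1510 - 481.8262 = -952.9772 kJ (spontaneous)

dG = -952.9772 kJ, spontaneous


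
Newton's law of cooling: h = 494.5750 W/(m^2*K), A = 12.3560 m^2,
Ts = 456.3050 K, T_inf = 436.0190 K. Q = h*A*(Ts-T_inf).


dT = 20.2860 K
Q = 494.5750 * 12.3560 * 20.2860 = 123967.1110 W

123967.1110 W


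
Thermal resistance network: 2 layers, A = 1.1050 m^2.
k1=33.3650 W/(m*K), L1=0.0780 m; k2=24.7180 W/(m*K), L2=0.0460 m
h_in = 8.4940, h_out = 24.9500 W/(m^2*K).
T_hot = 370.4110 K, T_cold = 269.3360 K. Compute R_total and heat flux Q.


R_conv_in = 1/(8.4940*1.1050) = 0.1065
R_1 = 0.0780/(33.3650*1.1050) = 0.0021
R_2 = 0.0460/(24.7180*1.1050) = 0.0017
R_conv_out = 1/(24.9500*1.1050) = 0.0363
R_total = 0.1466 K/W
Q = 101.0750 / 0.1466 = 689.3926 W

R_total = 0.1466 K/W, Q = 689.3926 W


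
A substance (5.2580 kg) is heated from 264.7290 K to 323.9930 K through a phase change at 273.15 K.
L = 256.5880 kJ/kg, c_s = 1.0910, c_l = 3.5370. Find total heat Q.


Q1 (sensible, solid) = 5.2580 * 1.0910 * 8.4210 = 48.3069 kJ
Q2 (latent) = 5.2580 * 256.5880 = 1349.1397 kJ
Q3 (sensible, liquid) = 5.2580 * 3.5370 * 50.8430 = 945.5550 kJ
Q_total = 2343.0016 kJ

2343.0016 kJ


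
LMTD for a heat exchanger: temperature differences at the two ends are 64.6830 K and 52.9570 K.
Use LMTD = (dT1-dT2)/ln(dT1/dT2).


dT1/dT2 = 1.2214
ln(dT1/dT2) = 0.2000
LMTD = 11.7260 / 0.2000 = 58.6247 K

58.6247 K


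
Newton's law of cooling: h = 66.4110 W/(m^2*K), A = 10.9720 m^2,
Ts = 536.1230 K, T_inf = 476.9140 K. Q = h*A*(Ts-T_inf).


dT = 59.2090 K
Q = 66.4110 * 10.9720 * 59.2090 = 43143.3183 W

43143.3183 W


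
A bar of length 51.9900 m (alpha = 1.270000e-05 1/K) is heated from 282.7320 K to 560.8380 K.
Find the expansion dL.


dT = 278.1060 K
dL = 1.270000e-05 * 51.9900 * 278.1060 = 0.183626 m
L_final = 52.173626 m

dL = 0.183626 m


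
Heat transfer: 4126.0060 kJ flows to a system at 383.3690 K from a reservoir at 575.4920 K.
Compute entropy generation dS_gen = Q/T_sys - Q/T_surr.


dS_sys = 4126.0060/383.3690 = 10.7625 kJ/K
dS_surr = -4126.0060/575.4920 = -7.1695 kJ/K
dS_gen = 10.7625 - 7.1695 = 3.5930 kJ/K (irreversible)

dS_gen = 3.5930 kJ/K, irreversible


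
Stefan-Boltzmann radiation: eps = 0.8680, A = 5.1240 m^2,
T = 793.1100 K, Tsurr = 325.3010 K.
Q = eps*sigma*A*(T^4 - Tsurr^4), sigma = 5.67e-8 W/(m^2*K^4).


T^4 = 3.9567e+11
Tsurr^4 = 1.1198e+10
Q = 0.8680 * 5.67e-8 * 5.1240 * 3.8447e+11 = 96956.5572 W

96956.5572 W


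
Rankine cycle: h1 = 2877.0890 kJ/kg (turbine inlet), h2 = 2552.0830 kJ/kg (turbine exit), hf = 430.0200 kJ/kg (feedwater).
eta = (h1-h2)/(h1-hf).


W = 325.0060 kJ/kg
Q_in = 2447.0690 kJ/kg
eta = 0.1328 = 13.2814%

eta = 13.2814%
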